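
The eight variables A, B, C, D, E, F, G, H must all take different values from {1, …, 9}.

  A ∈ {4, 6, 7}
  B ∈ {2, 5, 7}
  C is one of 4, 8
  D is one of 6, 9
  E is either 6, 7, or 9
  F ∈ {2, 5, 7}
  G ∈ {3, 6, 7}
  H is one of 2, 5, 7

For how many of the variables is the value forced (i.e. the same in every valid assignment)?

3

The 8 variables draw from only 8 values {2, 3, 4, 5, 6, 7, 8, 9}, so each is used; only G can be 3, hence G = 3.
The 7 still-open variables draw from only 7 values {2, 4, 5, 6, 7, 8, 9}, so each is used; only C can be 8, hence C = 8.
Among the 6 still-open variables, 4 fits only A (and all 6 values in {2, 4, 5, 6, 7, 9} must be used), so A = 4.
The 3 variables B, F, H are confined to {2, 5, 7}, which locks those values in; drop them from E.
Determined: A=4, C=8, G=3. The other variables each still have more than one consistent value. That makes 3.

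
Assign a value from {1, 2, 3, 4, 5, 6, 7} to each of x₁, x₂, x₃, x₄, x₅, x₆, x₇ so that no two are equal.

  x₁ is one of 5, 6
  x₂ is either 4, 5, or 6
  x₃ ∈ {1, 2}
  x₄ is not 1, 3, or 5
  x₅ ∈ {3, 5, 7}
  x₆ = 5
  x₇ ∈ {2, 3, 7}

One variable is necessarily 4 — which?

x₆ must be 5 (only option left). Eliminate 5 elsewhere: x₁, x₂, x₅.
x₁ has just one choice, so x₁ = 6. Remove 6 from x₂, x₄.
So 4 goes to x₂.

x₂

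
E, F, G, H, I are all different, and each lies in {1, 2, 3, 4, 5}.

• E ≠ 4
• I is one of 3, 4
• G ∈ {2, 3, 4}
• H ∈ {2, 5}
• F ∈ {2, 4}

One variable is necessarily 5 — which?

Among the 5 variables, 1 fits only E (and all 5 values in {1, 2, 3, 4, 5} must be used), so E = 1.
The 4 still-open variables together cover exactly {2, 3, 4, 5} — 4 values for 4 variables — and 5 appears only in H's list, so H = 5.

H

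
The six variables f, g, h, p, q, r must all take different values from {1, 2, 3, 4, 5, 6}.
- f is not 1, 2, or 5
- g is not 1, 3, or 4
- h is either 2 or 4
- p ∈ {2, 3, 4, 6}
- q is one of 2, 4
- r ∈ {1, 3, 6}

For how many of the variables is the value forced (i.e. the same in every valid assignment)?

Among the 6 variables, 1 fits only r (and all 6 values in {1, 2, 3, 4, 5, 6} must be used), so r = 1.
Among the 5 still-open variables, 5 fits only g (and all 5 values in {2, 3, 4, 5, 6} must be used), so g = 5.
The 2 variables h and q are confined to {2, 4}, which locks those values in; drop them from f, p.
Determined: g=5, r=1. The other variables each still have more than one consistent value. That makes 2.

2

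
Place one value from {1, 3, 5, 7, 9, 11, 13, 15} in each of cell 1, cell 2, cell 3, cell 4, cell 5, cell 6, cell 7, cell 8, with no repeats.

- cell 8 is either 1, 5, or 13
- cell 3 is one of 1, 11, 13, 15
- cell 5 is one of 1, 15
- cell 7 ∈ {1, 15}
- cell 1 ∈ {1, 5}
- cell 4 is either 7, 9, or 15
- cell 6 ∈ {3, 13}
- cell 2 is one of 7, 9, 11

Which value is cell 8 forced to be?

13

The 8 variables together cover exactly {1, 3, 5, 7, 9, 11, 13, 15} — 8 values for 8 variables — and 3 appears only in cell 6's list, so cell 6 = 3.
cell 5 and cell 7 between them cover only {1, 15} — a naked pair. Remove those values from cell 1, cell 3, cell 4, cell 8.
cell 1 must be 5 (only option left). Strike 5 from cell 8.
So cell 8 = 13.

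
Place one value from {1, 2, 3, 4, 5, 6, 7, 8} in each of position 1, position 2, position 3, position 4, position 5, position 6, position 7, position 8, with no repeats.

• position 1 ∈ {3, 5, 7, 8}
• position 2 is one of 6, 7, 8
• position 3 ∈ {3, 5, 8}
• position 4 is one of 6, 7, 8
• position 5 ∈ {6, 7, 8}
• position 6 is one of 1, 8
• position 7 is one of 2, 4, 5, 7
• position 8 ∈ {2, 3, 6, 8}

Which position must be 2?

position 8

Among the 8 variables, 1 fits only position 6 (and all 8 values in {1, 2, 3, 4, 5, 6, 7, 8} must be used), so position 6 = 1.
The 7 still-open variables together cover exactly {2, 3, 4, 5, 6, 7, 8} — 7 values for 7 variables — and 4 appears only in position 7's list, so position 7 = 4.
The 6 still-open variables draw from only 6 values {2, 3, 5, 6, 7, 8}, so each is used; only position 8 can be 2, hence position 8 = 2.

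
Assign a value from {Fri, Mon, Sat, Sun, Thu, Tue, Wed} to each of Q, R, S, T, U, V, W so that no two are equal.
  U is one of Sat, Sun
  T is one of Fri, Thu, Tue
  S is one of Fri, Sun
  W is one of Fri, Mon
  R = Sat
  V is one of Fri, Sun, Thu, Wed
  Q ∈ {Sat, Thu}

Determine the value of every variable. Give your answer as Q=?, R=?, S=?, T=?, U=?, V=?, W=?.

R must be Sat (only option left). Eliminate Sat elsewhere: Q, U.
U has just one choice, so U = Sun. Remove Sun from S, V.
Q has just one choice, so Q = Thu. So T, V can't be Thu.
S must be Fri (only option left). Remove Fri from T, V, W.
That leaves T = Tue.
V has just one choice, so V = Wed.
That leaves W = Mon.

Q=Thu, R=Sat, S=Fri, T=Tue, U=Sun, V=Wed, W=Mon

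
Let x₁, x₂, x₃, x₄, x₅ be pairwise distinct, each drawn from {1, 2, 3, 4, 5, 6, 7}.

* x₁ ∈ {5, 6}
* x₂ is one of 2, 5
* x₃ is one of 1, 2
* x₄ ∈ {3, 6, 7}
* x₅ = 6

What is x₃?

x₅ must be 6 (only option left). Remove 6 from x₁, x₄.
x₁ has just one choice, so x₁ = 5. So x₂ can't be 5.
x₂'s domain is down to {2}, so x₂ = 2. So x₃ can't be 2.
So x₃ = 1.

1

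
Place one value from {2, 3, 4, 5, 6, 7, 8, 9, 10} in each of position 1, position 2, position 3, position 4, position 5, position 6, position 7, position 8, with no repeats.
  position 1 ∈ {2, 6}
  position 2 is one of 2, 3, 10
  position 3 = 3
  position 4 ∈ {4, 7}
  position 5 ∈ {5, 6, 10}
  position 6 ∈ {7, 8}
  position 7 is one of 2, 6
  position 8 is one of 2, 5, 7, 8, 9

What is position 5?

position 3's domain is down to {3}, so position 3 = 3. Strike 3 from position 2.
The 2 variables position 1 and position 7 are confined to {2, 6}, which locks those values in; drop them from position 2, position 5, position 8.
position 2 has just one choice, so position 2 = 10. Remove 10 from position 5.
So position 5 = 5.

5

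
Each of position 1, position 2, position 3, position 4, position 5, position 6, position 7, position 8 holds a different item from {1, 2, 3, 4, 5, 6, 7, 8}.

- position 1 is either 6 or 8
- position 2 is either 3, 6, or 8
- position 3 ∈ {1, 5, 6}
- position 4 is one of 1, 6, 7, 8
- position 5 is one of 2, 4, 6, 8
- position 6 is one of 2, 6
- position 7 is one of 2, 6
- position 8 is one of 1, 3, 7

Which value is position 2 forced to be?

The 8 variables together cover exactly {1, 2, 3, 4, 5, 6, 7, 8} — 8 values for 8 variables — and 4 appears only in position 5's list, so position 5 = 4.
Among the 7 still-open variables, 5 fits only position 3 (and all 7 values in {1, 2, 3, 5, 6, 7, 8} must be used), so position 3 = 5.
position 6 and position 7 share exactly the 2 values {2, 6}; by pigeonhole those values go to them, so strike 2, 6 from position 1, position 2, position 4.
position 1 has just one choice, so position 1 = 8. So position 2, position 4 can't be 8.
So position 2 = 3.

3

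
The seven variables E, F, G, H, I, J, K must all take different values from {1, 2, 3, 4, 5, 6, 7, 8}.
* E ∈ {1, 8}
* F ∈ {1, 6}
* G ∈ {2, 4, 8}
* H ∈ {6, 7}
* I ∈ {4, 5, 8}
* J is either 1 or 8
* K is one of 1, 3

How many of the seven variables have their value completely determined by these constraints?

The 2 variables E and J are confined to {1, 8}, which locks those values in; drop them from F, G, I, K.
F's domain is down to {6}, so F = 6. Eliminate 6 elsewhere: H.
H must be 7 (only option left).
K has just one choice, so K = 3.
Determined: F=6, H=7, K=3. The other variables each still have more than one consistent value. That makes 3.

3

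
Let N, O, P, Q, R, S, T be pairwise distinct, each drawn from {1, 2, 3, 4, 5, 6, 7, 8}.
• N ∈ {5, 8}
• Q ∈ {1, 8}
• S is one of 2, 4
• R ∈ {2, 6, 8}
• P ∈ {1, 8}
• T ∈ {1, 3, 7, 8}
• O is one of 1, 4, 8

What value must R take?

6

P and Q between them cover only {1, 8} — a naked pair. Remove those values from N, O, R, T.
N has just one choice, so N = 5.
That leaves O = 4. So S can't be 4.
S must be 2 (only option left). Eliminate 2 elsewhere: R.
So R = 6.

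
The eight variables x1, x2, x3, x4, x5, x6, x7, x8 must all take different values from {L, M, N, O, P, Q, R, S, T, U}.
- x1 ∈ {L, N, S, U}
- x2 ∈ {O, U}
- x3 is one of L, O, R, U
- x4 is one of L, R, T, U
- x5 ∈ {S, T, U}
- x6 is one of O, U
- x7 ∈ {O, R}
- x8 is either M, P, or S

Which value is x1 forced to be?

x2 and x6 between them cover only {O, U} — a naked pair. Remove those values from x1, x3, x4, x5, x7.
x7's domain is down to {R}, so x7 = R. Eliminate R elsewhere: x3, x4.
x3's domain is down to {L}, so x3 = L. Remove L from x1, x4.
x4's domain is down to {T}, so x4 = T. So x5 can't be T.
That leaves x5 = S. Remove S from x1, x8.
So x1 = N.

N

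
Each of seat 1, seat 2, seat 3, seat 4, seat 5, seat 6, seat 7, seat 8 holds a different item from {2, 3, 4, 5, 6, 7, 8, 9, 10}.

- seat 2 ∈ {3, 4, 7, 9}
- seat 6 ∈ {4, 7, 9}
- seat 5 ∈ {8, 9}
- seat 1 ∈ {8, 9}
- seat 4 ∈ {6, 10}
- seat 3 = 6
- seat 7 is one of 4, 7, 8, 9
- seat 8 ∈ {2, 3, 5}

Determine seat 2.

seat 3 must be 6 (only option left). Remove 6 from seat 4.
seat 4 must be 10 (only option left).
seat 1 and seat 5 between them cover only {8, 9} — a naked pair. Remove those values from seat 2, seat 6, seat 7.
seat 6 and seat 7 share exactly the 2 values {4, 7}; by pigeonhole those values go to them, so strike 4, 7 from seat 2.
So seat 2 = 3.

3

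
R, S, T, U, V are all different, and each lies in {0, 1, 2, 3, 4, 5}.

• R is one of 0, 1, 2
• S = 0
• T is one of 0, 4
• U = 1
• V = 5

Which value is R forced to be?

S's domain is down to {0}, so S = 0. Remove 0 from R, T.
T must be 4 (only option left).
U has just one choice, so U = 1. Remove 1 from R.
So R = 2.

2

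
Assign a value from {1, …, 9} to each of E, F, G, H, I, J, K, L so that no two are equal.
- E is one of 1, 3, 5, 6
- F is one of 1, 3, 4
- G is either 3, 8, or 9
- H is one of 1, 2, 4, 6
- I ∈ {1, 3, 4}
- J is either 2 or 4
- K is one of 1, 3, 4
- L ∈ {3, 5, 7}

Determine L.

7

F, I, K share exactly the 3 values {1, 3, 4}; by pigeonhole those values go to them, so strike 1, 3, 4 from E, G, H, J, L.
J's domain is down to {2}, so J = 2. So H can't be 2.
That leaves H = 6. Eliminate 6 elsewhere: E.
E must be 5 (only option left). Remove 5 from L.
So L = 7.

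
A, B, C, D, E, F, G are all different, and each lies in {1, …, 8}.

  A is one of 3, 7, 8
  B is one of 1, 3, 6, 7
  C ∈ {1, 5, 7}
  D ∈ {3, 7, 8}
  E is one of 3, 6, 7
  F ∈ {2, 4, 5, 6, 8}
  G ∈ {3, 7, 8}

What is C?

The 3 variables A, D, G are confined to {3, 7, 8}, which locks those values in; drop them from B, C, E, F.
That leaves E = 6. Remove 6 from B, F.
B must be 1 (only option left). Remove 1 from C.
So C = 5.

5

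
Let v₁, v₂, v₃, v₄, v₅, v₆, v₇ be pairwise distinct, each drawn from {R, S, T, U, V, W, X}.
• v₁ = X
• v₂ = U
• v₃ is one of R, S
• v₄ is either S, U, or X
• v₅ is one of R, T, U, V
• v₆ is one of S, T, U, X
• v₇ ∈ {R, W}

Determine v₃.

v₁ has just one choice, so v₁ = X. Remove X from v₄, v₆.
That leaves v₂ = U. Remove U from v₄, v₅, v₆.
v₄'s domain is down to {S}, so v₄ = S. Eliminate S elsewhere: v₃, v₆.
So v₃ = R.

R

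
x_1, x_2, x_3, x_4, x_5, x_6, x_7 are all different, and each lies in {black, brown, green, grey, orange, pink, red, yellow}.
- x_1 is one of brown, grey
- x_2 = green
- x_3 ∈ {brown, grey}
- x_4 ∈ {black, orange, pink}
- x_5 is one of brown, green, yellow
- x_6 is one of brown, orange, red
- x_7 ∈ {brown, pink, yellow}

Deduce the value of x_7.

pink

x_2 has just one choice, so x_2 = green. So x_5 can't be green.
x_1 and x_3 share exactly the 2 values {brown, grey}; by pigeonhole those values go to them, so strike brown, grey from x_5, x_6, x_7.
x_5 must be yellow (only option left). Strike yellow from x_7.
So x_7 = pink.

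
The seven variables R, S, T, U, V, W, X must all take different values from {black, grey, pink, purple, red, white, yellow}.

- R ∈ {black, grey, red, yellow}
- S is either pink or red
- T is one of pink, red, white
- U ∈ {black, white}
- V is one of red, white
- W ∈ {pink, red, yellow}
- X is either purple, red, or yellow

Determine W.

Among the 7 variables, grey fits only R (and all 7 values in {black, grey, pink, purple, red, white, yellow} must be used), so R = grey.
The 6 still-open variables together cover exactly {black, pink, purple, red, white, yellow} — 6 values for 6 variables — and black appears only in U's list, so U = black.
Among the 5 still-open variables, purple fits only X (and all 5 values in {pink, purple, red, white, yellow} must be used), so X = purple.
Among the 4 still-open variables, yellow fits only W (and all 4 values in {pink, red, white, yellow} must be used), so W = yellow.

yellow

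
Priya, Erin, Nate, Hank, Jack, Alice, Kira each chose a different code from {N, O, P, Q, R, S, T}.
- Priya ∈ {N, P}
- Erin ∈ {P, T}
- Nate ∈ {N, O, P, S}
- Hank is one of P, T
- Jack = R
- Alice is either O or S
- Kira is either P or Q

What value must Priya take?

Jack's domain is down to {R}, so Jack = R.
Among the 6 still-open variables, Q fits only Kira (and all 6 values in {N, O, P, Q, S, T} must be used), so Kira = Q.
Erin and Hank share exactly the 2 values {P, T}; by pigeonhole those values go to them, so strike P, T from Priya, Nate.
So Priya = N.

N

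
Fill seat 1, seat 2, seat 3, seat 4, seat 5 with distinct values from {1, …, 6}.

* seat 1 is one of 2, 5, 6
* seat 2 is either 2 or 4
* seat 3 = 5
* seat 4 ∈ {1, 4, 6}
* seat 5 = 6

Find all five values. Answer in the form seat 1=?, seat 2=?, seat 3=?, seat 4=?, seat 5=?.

seat 1=2, seat 2=4, seat 3=5, seat 4=1, seat 5=6

seat 3's domain is down to {5}, so seat 3 = 5. Eliminate 5 elsewhere: seat 1.
That leaves seat 5 = 6. Eliminate 6 elsewhere: seat 1, seat 4.
seat 1 has just one choice, so seat 1 = 2. Eliminate 2 elsewhere: seat 2.
That leaves seat 2 = 4. Eliminate 4 elsewhere: seat 4.
That leaves seat 4 = 1.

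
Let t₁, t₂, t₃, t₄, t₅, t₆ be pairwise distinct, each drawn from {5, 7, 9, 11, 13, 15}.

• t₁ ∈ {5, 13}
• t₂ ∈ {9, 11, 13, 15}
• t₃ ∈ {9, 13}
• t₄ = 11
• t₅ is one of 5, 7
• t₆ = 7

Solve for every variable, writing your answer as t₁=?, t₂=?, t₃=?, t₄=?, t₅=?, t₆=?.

t₄'s domain is down to {11}, so t₄ = 11. So t₂ can't be 11.
t₆'s domain is down to {7}, so t₆ = 7. Remove 7 from t₅.
That leaves t₅ = 5. Eliminate 5 elsewhere: t₁.
t₁'s domain is down to {13}, so t₁ = 13. Strike 13 from t₂, t₃.
That leaves t₃ = 9. Eliminate 9 elsewhere: t₂.
t₂ must be 15 (only option left).

t₁=13, t₂=15, t₃=9, t₄=11, t₅=5, t₆=7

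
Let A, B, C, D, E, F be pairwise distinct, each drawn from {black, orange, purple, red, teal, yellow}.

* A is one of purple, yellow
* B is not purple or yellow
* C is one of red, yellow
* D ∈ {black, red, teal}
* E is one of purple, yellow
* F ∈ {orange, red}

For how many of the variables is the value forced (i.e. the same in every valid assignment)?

The 2 variables A and E are confined to {purple, yellow}, which locks those values in; drop them from C.
That leaves C = red. So B, D, F can't be red.
That leaves F = orange. Remove orange from B.
Determined: C=red, F=orange. The other variables each still have more than one consistent value. That makes 2.

2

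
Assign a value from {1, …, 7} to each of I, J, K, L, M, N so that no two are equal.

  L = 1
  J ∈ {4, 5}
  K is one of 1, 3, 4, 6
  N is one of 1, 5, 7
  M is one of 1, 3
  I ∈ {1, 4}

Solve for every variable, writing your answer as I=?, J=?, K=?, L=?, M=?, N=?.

L's domain is down to {1}, so L = 1. So I, K, M, N can't be 1.
That leaves M = 3. Eliminate 3 elsewhere: K.
That leaves I = 4. So J, K can't be 4.
J has just one choice, so J = 5. Strike 5 from N.
That leaves K = 6.
N must be 7 (only option left).

I=4, J=5, K=6, L=1, M=3, N=7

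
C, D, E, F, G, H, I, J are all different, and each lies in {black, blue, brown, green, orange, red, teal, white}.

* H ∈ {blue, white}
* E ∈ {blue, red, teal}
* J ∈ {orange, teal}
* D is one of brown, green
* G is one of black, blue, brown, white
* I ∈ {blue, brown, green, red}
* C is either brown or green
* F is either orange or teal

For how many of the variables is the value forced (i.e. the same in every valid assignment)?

Among the 8 variables, black fits only G (and all 8 values in {black, blue, brown, green, orange, red, teal, white} must be used), so G = black.
The 7 still-open variables draw from only 7 values {blue, brown, green, orange, red, teal, white}, so each is used; only H can be white, hence H = white.
The 2 variables C and D are confined to {brown, green}, which locks those values in; drop them from I.
The 2 variables F and J are confined to {orange, teal}, which locks those values in; drop them from E.
Determined: G=black, H=white. The other variables each still have more than one consistent value. That makes 2.

2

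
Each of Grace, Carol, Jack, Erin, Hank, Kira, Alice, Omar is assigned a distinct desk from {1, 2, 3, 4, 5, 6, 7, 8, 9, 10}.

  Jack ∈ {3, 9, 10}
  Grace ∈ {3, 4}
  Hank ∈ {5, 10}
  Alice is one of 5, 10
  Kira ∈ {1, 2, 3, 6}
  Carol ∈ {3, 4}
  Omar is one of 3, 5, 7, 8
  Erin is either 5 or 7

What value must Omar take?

Grace and Carol between them cover only {3, 4} — a naked pair. Remove those values from Jack, Kira, Omar.
The 2 variables Hank and Alice are confined to {5, 10}, which locks those values in; drop them from Jack, Erin, Omar.
That leaves Jack = 9.
Erin has just one choice, so Erin = 7. Strike 7 from Omar.
So Omar = 8.

8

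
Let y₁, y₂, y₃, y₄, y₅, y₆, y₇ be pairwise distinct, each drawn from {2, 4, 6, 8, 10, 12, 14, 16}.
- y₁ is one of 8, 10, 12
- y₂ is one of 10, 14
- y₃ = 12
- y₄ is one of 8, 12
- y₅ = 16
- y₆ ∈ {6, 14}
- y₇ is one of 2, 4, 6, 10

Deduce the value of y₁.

y₃'s domain is down to {12}, so y₃ = 12. Remove 12 from y₁, y₄.
y₄'s domain is down to {8}, so y₄ = 8. Eliminate 8 elsewhere: y₁.
So y₁ = 10.

10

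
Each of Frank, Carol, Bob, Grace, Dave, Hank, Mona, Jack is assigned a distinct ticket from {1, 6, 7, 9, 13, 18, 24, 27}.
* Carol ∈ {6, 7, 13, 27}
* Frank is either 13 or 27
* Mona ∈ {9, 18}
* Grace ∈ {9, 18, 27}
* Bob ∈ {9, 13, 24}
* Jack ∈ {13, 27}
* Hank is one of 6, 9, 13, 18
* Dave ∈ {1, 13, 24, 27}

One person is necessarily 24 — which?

The 8 variables draw from only 8 values {1, 6, 7, 9, 13, 18, 24, 27}, so each is used; only Dave can be 1, hence Dave = 1.
The 7 still-open variables together cover exactly {6, 7, 9, 13, 18, 24, 27} — 7 values for 7 variables — and 7 appears only in Carol's list, so Carol = 7.
The 6 still-open variables together cover exactly {6, 9, 13, 18, 24, 27} — 6 values for 6 variables — and 6 appears only in Hank's list, so Hank = 6.
Among the 5 still-open variables, 24 fits only Bob (and all 5 values in {9, 13, 18, 24, 27} must be used), so Bob = 24.

Bob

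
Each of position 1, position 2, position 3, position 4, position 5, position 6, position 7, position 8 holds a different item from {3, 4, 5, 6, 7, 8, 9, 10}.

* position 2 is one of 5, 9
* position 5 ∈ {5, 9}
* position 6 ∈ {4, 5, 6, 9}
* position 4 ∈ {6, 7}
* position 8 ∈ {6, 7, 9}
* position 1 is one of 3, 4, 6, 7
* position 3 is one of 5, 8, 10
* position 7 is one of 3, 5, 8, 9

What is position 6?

4

The 8 variables together cover exactly {3, 4, 5, 6, 7, 8, 9, 10} — 8 values for 8 variables — and 10 appears only in position 3's list, so position 3 = 10.
The 7 still-open variables draw from only 7 values {3, 4, 5, 6, 7, 8, 9}, so each is used; only position 7 can be 8, hence position 7 = 8.
The 6 still-open variables draw from only 6 values {3, 4, 5, 6, 7, 9}, so each is used; only position 1 can be 3, hence position 1 = 3.
The 5 still-open variables draw from only 5 values {4, 5, 6, 7, 9}, so each is used; only position 6 can be 4, hence position 6 = 4.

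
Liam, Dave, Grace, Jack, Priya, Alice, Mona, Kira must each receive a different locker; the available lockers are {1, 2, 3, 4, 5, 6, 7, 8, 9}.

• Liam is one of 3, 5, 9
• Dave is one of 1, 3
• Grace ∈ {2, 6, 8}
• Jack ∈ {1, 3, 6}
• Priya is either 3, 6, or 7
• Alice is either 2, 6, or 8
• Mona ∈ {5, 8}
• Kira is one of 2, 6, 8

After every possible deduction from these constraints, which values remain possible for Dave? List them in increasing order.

The 8 variables draw from only 8 values {1, 2, 3, 5, 6, 7, 8, 9}, so each is used; only Priya can be 7, hence Priya = 7.
The 7 still-open variables draw from only 7 values {1, 2, 3, 5, 6, 8, 9}, so each is used; only Liam can be 9, hence Liam = 9.
The 6 still-open variables together cover exactly {1, 2, 3, 5, 6, 8} — 6 values for 6 variables — and 5 appears only in Mona's list, so Mona = 5.
Grace, Alice, Kira between them cover only {2, 6, 8} — a naked triple. Remove those values from Jack.
No further eliminations apply; Dave can still be any of 1, 3.

1, 3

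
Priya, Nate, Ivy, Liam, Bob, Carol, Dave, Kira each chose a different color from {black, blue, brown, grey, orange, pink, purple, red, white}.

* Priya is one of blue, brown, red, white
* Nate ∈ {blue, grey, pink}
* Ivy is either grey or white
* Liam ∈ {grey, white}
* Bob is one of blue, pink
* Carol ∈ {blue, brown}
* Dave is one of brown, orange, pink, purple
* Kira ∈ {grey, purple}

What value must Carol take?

brown

The 8 variables together cover exactly {blue, brown, grey, orange, pink, purple, red, white} — 8 values for 8 variables — and orange appears only in Dave's list, so Dave = orange.
The 7 still-open variables draw from only 7 values {blue, brown, grey, pink, purple, red, white}, so each is used; only Kira can be purple, hence Kira = purple.
The 6 still-open variables draw from only 6 values {blue, brown, grey, pink, red, white}, so each is used; only Priya can be red, hence Priya = red.
Among the 5 still-open variables, brown fits only Carol (and all 5 values in {blue, brown, grey, pink, white} must be used), so Carol = brown.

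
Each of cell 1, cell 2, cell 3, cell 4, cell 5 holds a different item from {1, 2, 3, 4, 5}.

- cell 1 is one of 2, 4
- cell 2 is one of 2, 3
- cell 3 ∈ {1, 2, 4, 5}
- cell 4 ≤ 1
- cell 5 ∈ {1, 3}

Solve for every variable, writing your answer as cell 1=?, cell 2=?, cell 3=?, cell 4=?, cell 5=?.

cell 1=4, cell 2=2, cell 3=5, cell 4=1, cell 5=3

cell 4's domain is down to {1}, so cell 4 = 1. Strike 1 from cell 3, cell 5.
That leaves cell 5 = 3. Strike 3 from cell 2.
That leaves cell 2 = 2. Remove 2 from cell 1, cell 3.
cell 1's domain is down to {4}, so cell 1 = 4. Strike 4 from cell 3.
That leaves cell 3 = 5.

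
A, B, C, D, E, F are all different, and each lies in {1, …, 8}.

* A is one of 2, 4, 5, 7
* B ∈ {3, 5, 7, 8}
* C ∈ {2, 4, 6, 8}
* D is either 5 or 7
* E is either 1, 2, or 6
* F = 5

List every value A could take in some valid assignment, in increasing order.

2, 4

F's domain is down to {5}, so F = 5. Remove 5 from A, B, D.
That leaves D = 7. Eliminate 7 elsewhere: A, B.
No further eliminations apply; A can still be any of 2, 4.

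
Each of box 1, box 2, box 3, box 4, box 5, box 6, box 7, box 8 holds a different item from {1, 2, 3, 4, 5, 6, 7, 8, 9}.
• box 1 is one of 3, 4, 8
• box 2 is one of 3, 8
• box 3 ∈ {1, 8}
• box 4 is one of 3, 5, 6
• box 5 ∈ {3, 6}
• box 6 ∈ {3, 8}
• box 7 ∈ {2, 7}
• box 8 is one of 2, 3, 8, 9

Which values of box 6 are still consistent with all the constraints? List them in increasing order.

The 2 variables box 2 and box 6 are confined to {3, 8}, which locks those values in; drop them from box 1, box 3, box 4, box 5, box 8.
That leaves box 1 = 4.
box 3 must be 1 (only option left).
box 5's domain is down to {6}, so box 5 = 6. Remove 6 from box 4.
box 4's domain is down to {5}, so box 4 = 5.
No further eliminations apply; box 6 can still be any of 3, 8.

3, 8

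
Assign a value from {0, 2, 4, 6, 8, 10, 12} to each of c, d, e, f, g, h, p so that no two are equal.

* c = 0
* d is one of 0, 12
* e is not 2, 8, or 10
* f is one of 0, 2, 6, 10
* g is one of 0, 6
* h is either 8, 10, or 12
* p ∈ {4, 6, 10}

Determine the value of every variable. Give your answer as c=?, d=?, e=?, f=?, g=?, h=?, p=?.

c=0, d=12, e=4, f=2, g=6, h=8, p=10

c must be 0 (only option left). So d, e, f, g can't be 0.
d must be 12 (only option left). Eliminate 12 elsewhere: e, h.
g's domain is down to {6}, so g = 6. Remove 6 from e, f, p.
That leaves e = 4. So p can't be 4.
p must be 10 (only option left). Strike 10 from f, h.
f must be 2 (only option left).
h's domain is down to {8}, so h = 8.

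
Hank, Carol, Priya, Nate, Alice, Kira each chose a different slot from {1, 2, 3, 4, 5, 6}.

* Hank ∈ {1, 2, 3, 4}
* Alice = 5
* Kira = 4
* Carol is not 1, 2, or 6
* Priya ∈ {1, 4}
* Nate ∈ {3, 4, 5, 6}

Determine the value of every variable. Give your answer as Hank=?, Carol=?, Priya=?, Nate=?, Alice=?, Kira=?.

Hank=2, Carol=3, Priya=1, Nate=6, Alice=5, Kira=4

Alice has just one choice, so Alice = 5. Remove 5 from Carol, Nate.
Kira's domain is down to {4}, so Kira = 4. So Hank, Carol, Priya, Nate can't be 4.
Carol has just one choice, so Carol = 3. Strike 3 from Hank, Nate.
That leaves Priya = 1. Strike 1 from Hank.
Nate's domain is down to {6}, so Nate = 6.
Hank's domain is down to {2}, so Hank = 2.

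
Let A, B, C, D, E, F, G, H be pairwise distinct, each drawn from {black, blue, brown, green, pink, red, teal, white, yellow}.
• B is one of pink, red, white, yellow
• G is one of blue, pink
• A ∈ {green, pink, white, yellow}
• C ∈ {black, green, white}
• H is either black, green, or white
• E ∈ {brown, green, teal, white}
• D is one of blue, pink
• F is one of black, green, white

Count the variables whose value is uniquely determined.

2

The 2 variables D and G are confined to {blue, pink}, which locks those values in; drop them from A, B.
C, F, H between them cover only {black, green, white} — a naked triple. Remove those values from A, B, E.
That leaves A = yellow. Remove yellow from B.
B has just one choice, so B = red.
Determined: A=yellow, B=red. The other variables each still have more than one consistent value. That makes 2.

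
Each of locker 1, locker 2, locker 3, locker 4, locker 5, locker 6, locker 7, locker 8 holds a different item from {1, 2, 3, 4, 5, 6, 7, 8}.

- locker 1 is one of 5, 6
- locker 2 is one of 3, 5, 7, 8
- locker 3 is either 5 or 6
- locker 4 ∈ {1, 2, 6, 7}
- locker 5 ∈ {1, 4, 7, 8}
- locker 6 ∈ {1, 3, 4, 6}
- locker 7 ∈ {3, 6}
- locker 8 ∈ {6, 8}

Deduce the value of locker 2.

7

Among the 8 variables, 2 fits only locker 4 (and all 8 values in {1, 2, 3, 4, 5, 6, 7, 8} must be used), so locker 4 = 2.
The 2 variables locker 1 and locker 3 are confined to {5, 6}, which locks those values in; drop them from locker 2, locker 6, locker 7, locker 8.
locker 7 has just one choice, so locker 7 = 3. Strike 3 from locker 2, locker 6.
locker 8 must be 8 (only option left). Remove 8 from locker 2, locker 5.
So locker 2 = 7.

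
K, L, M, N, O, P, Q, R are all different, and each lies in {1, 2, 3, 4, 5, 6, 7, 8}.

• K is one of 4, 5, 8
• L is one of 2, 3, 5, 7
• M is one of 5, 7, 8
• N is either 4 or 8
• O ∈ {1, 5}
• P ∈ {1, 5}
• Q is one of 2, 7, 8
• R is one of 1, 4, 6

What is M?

7

The 8 variables draw from only 8 values {1, 2, 3, 4, 5, 6, 7, 8}, so each is used; only L can be 3, hence L = 3.
The 7 still-open variables together cover exactly {1, 2, 4, 5, 6, 7, 8} — 7 values for 7 variables — and 2 appears only in Q's list, so Q = 2.
The 6 still-open variables draw from only 6 values {1, 4, 5, 6, 7, 8}, so each is used; only R can be 6, hence R = 6.
The 5 still-open variables together cover exactly {1, 4, 5, 7, 8} — 5 values for 5 variables — and 7 appears only in M's list, so M = 7.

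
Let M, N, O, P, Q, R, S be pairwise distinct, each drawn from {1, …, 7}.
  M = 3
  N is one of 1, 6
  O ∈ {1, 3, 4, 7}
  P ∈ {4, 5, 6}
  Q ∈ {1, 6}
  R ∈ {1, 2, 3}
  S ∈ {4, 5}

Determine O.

M's domain is down to {3}, so M = 3. So O, R can't be 3.
Among the 6 still-open variables, 2 fits only R (and all 6 values in {1, 2, 4, 5, 6, 7} must be used), so R = 2.
The 5 still-open variables together cover exactly {1, 4, 5, 6, 7} — 5 values for 5 variables — and 7 appears only in O's list, so O = 7.

7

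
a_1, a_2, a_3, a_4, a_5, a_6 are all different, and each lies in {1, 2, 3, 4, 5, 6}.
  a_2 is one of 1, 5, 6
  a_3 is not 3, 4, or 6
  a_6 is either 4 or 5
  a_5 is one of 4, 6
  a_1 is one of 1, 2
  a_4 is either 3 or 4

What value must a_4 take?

The 6 variables together cover exactly {1, 2, 3, 4, 5, 6} — 6 values for 6 variables — and 3 appears only in a_4's list, so a_4 = 3.

3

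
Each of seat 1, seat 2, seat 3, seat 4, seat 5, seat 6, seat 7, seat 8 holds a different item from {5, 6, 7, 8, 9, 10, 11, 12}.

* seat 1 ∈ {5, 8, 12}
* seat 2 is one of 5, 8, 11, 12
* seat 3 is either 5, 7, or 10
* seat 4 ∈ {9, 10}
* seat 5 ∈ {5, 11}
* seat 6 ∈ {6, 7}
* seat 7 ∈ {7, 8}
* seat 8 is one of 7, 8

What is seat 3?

10

The 8 variables together cover exactly {5, 6, 7, 8, 9, 10, 11, 12} — 8 values for 8 variables — and 6 appears only in seat 6's list, so seat 6 = 6.
The 7 still-open variables together cover exactly {5, 7, 8, 9, 10, 11, 12} — 7 values for 7 variables — and 9 appears only in seat 4's list, so seat 4 = 9.
Among the 6 still-open variables, 10 fits only seat 3 (and all 6 values in {5, 7, 8, 10, 11, 12} must be used), so seat 3 = 10.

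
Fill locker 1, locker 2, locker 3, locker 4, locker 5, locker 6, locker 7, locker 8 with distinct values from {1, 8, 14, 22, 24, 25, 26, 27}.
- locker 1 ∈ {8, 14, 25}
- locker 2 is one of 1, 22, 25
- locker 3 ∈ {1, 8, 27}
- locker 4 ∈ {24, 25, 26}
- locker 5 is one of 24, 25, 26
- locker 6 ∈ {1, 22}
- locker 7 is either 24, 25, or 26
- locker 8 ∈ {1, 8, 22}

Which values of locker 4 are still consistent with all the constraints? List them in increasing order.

24, 25, 26

The 8 variables together cover exactly {1, 8, 14, 22, 24, 25, 26, 27} — 8 values for 8 variables — and 14 appears only in locker 1's list, so locker 1 = 14.
The 7 still-open variables together cover exactly {1, 8, 22, 24, 25, 26, 27} — 7 values for 7 variables — and 27 appears only in locker 3's list, so locker 3 = 27.
The 6 still-open variables together cover exactly {1, 8, 22, 24, 25, 26} — 6 values for 6 variables — and 8 appears only in locker 8's list, so locker 8 = 8.
locker 4, locker 5, locker 7 share exactly the 3 values {24, 25, 26}; by pigeonhole those values go to them, so strike 24, 25, 26 from locker 2.
No further eliminations apply; locker 4 can still be any of 24, 25, 26.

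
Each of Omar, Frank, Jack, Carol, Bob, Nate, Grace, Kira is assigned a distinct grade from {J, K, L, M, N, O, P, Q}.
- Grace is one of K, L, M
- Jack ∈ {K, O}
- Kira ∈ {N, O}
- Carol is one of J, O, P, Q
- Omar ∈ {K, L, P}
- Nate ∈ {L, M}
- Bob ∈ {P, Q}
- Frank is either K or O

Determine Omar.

The 8 variables together cover exactly {J, K, L, M, N, O, P, Q} — 8 values for 8 variables — and J appears only in Carol's list, so Carol = J.
The 7 still-open variables draw from only 7 values {K, L, M, N, O, P, Q}, so each is used; only Kira can be N, hence Kira = N.
The 6 still-open variables together cover exactly {K, L, M, O, P, Q} — 6 values for 6 variables — and Q appears only in Bob's list, so Bob = Q.
The 5 still-open variables draw from only 5 values {K, L, M, O, P}, so each is used; only Omar can be P, hence Omar = P.

P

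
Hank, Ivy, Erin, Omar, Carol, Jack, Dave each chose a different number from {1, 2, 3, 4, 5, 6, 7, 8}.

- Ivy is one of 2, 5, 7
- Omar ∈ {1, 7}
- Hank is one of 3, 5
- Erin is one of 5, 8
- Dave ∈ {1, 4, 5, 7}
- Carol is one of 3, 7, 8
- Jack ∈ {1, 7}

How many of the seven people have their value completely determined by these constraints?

2

The 7 variables together cover exactly {1, 2, 3, 4, 5, 7, 8} — 7 values for 7 variables — and 2 appears only in Ivy's list, so Ivy = 2.
The 6 still-open variables together cover exactly {1, 3, 4, 5, 7, 8} — 6 values for 6 variables — and 4 appears only in Dave's list, so Dave = 4.
Omar and Jack share exactly the 2 values {1, 7}; by pigeonhole those values go to them, so strike 1, 7 from Carol.
Determined: Ivy=2, Dave=4. The other people each still have more than one consistent value. That makes 2.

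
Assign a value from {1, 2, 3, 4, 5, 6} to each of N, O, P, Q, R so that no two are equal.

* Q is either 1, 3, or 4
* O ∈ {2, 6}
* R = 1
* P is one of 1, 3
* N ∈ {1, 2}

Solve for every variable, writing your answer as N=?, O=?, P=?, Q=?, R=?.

N=2, O=6, P=3, Q=4, R=1

R's domain is down to {1}, so R = 1. So N, P, Q can't be 1.
N must be 2 (only option left). Strike 2 from O.
O has just one choice, so O = 6.
That leaves P = 3. So Q can't be 3.
Q has just one choice, so Q = 4.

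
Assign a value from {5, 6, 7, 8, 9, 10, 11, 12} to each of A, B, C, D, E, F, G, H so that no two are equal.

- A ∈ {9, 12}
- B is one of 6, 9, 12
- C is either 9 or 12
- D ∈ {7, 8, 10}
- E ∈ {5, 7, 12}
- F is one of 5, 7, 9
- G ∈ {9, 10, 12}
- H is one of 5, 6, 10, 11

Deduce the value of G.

10

The 8 variables draw from only 8 values {5, 6, 7, 8, 9, 10, 11, 12}, so each is used; only D can be 8, hence D = 8.
The 7 still-open variables together cover exactly {5, 6, 7, 9, 10, 11, 12} — 7 values for 7 variables — and 11 appears only in H's list, so H = 11.
The 6 still-open variables together cover exactly {5, 6, 7, 9, 10, 12} — 6 values for 6 variables — and 6 appears only in B's list, so B = 6.
The 5 still-open variables together cover exactly {5, 7, 9, 10, 12} — 5 values for 5 variables — and 10 appears only in G's list, so G = 10.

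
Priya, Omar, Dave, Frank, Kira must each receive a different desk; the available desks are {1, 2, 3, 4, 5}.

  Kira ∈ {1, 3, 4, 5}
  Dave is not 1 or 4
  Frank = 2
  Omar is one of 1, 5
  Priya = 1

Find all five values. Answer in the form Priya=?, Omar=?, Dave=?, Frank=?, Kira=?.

Priya's domain is down to {1}, so Priya = 1. Remove 1 from Omar, Kira.
Omar has just one choice, so Omar = 5. Strike 5 from Dave, Kira.
Frank has just one choice, so Frank = 2. Remove 2 from Dave.
Dave must be 3 (only option left). Remove 3 from Kira.
Kira must be 4 (only option left).

Priya=1, Omar=5, Dave=3, Frank=2, Kira=4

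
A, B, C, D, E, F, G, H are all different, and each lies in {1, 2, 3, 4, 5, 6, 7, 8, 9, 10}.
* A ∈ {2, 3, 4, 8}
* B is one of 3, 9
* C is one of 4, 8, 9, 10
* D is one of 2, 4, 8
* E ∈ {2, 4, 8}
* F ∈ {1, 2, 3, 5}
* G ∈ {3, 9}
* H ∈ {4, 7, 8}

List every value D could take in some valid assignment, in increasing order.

2, 4, 8

B and G share exactly the 2 values {3, 9}; by pigeonhole those values go to them, so strike 3, 9 from A, C, F.
A, D, E share exactly the 3 values {2, 4, 8}; by pigeonhole those values go to them, so strike 2, 4, 8 from C, F, H.
C has just one choice, so C = 10.
H has just one choice, so H = 7.
No further eliminations apply; D can still be any of 2, 4, 8.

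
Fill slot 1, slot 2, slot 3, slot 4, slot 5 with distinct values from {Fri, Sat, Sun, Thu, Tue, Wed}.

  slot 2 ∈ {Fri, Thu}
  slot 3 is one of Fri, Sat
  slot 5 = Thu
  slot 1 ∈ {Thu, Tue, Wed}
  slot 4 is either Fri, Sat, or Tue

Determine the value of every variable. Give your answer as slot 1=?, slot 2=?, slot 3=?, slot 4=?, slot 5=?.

slot 1=Wed, slot 2=Fri, slot 3=Sat, slot 4=Tue, slot 5=Thu

slot 5 must be Thu (only option left). Remove Thu from slot 1, slot 2.
That leaves slot 2 = Fri. Eliminate Fri elsewhere: slot 3, slot 4.
That leaves slot 3 = Sat. Eliminate Sat elsewhere: slot 4.
That leaves slot 4 = Tue. Strike Tue from slot 1.
slot 1's domain is down to {Wed}, so slot 1 = Wed.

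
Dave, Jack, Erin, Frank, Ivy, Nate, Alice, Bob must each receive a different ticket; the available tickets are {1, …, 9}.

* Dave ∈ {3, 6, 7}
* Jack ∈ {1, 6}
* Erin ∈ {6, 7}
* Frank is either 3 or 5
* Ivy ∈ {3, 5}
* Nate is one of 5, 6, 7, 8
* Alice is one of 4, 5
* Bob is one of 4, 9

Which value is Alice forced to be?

4

The 8 variables together cover exactly {1, 3, 4, 5, 6, 7, 8, 9} — 8 values for 8 variables — and 1 appears only in Jack's list, so Jack = 1.
Among the 7 still-open variables, 8 fits only Nate (and all 7 values in {3, 4, 5, 6, 7, 8, 9} must be used), so Nate = 8.
Among the 6 still-open variables, 9 fits only Bob (and all 6 values in {3, 4, 5, 6, 7, 9} must be used), so Bob = 9.
Among the 5 still-open variables, 4 fits only Alice (and all 5 values in {3, 4, 5, 6, 7} must be used), so Alice = 4.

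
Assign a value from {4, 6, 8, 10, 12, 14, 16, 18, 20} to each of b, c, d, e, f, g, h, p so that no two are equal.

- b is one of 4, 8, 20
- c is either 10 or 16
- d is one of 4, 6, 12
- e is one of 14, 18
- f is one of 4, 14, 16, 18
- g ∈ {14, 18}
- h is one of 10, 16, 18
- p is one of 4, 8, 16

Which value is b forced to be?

e and g share exactly the 2 values {14, 18}; by pigeonhole those values go to them, so strike 14, 18 from f, h.
The 2 variables c and h are confined to {10, 16}, which locks those values in; drop them from f, p.
That leaves f = 4. Remove 4 from b, d, p.
p's domain is down to {8}, so p = 8. Eliminate 8 elsewhere: b.
So b = 20.

20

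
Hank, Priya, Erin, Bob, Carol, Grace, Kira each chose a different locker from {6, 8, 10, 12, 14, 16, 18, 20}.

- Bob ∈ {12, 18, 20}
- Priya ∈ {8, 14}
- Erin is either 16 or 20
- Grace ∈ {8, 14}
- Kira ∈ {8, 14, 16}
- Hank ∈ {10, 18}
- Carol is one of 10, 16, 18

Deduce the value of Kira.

The 7 variables draw from only 7 values {8, 10, 12, 14, 16, 18, 20}, so each is used; only Bob can be 12, hence Bob = 12.
The 6 still-open variables together cover exactly {8, 10, 14, 16, 18, 20} — 6 values for 6 variables — and 20 appears only in Erin's list, so Erin = 20.
Priya and Grace share exactly the 2 values {8, 14}; by pigeonhole those values go to them, so strike 8, 14 from Kira.
So Kira = 16.

16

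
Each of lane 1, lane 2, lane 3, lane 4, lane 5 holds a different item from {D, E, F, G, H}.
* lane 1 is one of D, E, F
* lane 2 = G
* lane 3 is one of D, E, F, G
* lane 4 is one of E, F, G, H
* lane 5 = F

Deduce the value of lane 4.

H

lane 2 must be G (only option left). Eliminate G elsewhere: lane 3, lane 4.
lane 5 has just one choice, so lane 5 = F. Remove F from lane 1, lane 3, lane 4.
The 3 still-open variables together cover exactly {D, E, H} — 3 values for 3 variables — and H appears only in lane 4's list, so lane 4 = H.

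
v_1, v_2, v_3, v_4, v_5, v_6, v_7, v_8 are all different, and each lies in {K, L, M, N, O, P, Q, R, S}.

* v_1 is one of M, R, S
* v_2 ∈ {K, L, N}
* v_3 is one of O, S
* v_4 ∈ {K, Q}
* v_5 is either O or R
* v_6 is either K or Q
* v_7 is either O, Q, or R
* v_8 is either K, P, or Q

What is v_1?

M

v_4 and v_6 share exactly the 2 values {K, Q}; by pigeonhole those values go to them, so strike K, Q from v_2, v_7, v_8.
v_8 has just one choice, so v_8 = P.
v_5 and v_7 between them cover only {O, R} — a naked pair. Remove those values from v_1, v_3.
That leaves v_3 = S. Remove S from v_1.
So v_1 = M.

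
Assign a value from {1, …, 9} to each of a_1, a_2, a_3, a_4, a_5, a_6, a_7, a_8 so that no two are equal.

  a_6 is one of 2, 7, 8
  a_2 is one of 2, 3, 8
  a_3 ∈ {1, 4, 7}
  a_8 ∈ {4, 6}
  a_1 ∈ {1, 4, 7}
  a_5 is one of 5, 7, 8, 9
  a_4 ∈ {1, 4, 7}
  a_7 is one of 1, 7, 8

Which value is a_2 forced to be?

a_1, a_3, a_4 between them cover only {1, 4, 7} — a naked triple. Remove those values from a_5, a_6, a_7, a_8.
a_7 has just one choice, so a_7 = 8. Strike 8 from a_2, a_5, a_6.
a_8's domain is down to {6}, so a_8 = 6.
a_6 has just one choice, so a_6 = 2. So a_2 can't be 2.
So a_2 = 3.

3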